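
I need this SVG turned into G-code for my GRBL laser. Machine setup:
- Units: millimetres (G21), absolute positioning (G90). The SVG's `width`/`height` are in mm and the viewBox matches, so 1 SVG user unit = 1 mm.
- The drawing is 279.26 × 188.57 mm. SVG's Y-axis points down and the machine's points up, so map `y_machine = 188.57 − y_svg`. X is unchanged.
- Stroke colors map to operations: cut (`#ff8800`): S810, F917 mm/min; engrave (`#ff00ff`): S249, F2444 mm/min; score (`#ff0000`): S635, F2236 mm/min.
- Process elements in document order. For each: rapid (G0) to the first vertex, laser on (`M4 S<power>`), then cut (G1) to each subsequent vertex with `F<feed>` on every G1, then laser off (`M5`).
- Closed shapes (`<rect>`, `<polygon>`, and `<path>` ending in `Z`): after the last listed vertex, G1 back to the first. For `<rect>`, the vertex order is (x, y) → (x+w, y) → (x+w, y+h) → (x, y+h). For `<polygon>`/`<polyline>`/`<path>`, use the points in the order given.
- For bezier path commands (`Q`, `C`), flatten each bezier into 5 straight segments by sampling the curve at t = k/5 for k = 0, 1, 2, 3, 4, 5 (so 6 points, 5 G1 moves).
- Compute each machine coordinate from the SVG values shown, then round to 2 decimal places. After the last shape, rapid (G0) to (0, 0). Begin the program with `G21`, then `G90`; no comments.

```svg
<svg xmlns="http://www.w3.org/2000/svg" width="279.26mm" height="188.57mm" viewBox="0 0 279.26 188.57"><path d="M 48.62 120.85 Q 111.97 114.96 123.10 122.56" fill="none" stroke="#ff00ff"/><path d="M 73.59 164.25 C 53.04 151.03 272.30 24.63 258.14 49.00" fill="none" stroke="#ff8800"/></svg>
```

G21
G90
G0 X48.62 Y67.72
M4 S249
G1 X71.87 Y69.54 F2444
G1 X90.94 Y70.27 F2444
G1 X105.84 Y69.93 F2444
G1 X116.56 Y68.51 F2444
G1 X123.10 Y66.01 F2444
M5
G0 X73.59 Y24.32
M4 S810
G1 X86.25 Y43.72 F917
G1 X133.75 Y77.62 F917
G1 X193.38 Y113.34 F917
G1 X242.41 Y138.21 F917
G1 X258.14 Y139.57 F917
M5
G0 X0.00 Y0.00

viewBox `0 0 279.26 188.57` with mm width/height → 1 unit = 1 mm. Flip: y_m = 188.57 − y_svg.

**Shape 1** — `<path>` quadratic bezier, stroke `#ff00ff` → engrave (S249, F2444). Control points (SVG): P0=(48.62,120.85), P1=(111.97,114.96), P2=(123.10,122.56); sampled at t=k/5. Machine vertices: (48.62,67.72) → (71.87,69.54) → (90.94,70.27) → (105.84,69.93) → (116.56,68.51) → (123.10,66.01). Open path.

**Shape 2** — `<path>` cubic bezier, stroke `#ff8800` → cut (S810, F917). Control points (SVG): P0=(73.59,164.25), P1=(53.04,151.03), P2=(272.30,24.63), P3=(258.14,49.00); sampled at t=k/5. Machine vertices: (73.59,24.32) → (86.25,43.72) → (133.75,77.62) → (193.38,113.34) → (242.41,138.21) → (258.14,139.57). Open path.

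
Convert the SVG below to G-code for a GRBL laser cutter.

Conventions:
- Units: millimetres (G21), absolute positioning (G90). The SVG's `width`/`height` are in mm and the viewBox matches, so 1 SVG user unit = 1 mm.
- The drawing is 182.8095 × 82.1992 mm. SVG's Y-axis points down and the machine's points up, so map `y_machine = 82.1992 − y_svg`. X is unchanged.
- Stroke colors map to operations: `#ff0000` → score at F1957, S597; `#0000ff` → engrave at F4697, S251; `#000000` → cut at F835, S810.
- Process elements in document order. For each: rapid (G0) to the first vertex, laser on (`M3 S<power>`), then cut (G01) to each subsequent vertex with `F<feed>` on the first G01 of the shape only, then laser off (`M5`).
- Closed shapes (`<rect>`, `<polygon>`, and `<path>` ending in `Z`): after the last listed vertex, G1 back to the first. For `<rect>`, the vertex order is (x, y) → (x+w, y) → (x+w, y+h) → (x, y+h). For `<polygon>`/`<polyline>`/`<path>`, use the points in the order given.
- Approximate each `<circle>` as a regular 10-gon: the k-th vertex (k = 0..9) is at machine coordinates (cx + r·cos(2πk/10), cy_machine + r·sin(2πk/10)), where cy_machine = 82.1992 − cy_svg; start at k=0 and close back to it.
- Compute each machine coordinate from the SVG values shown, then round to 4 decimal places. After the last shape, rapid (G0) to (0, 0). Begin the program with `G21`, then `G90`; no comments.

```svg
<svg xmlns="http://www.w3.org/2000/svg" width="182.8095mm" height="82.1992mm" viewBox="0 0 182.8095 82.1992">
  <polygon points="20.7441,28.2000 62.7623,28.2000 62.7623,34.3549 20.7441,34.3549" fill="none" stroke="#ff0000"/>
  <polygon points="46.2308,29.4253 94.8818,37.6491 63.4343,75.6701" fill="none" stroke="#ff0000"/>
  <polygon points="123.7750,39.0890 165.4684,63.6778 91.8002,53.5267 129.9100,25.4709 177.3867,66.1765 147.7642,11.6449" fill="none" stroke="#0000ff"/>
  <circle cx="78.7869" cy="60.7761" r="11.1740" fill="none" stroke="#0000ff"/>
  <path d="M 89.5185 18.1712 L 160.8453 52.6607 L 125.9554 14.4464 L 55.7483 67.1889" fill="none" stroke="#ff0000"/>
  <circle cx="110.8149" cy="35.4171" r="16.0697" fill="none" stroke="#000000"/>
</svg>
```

1 u = 1 mm; y_m = 82.1992 − y.

[1] `<polygon>` rectangle, #ff0000→score S597 F1957: (20.7441,53.9992) → (62.7623,53.9992) → (62.7623,47.8443) → (20.7441,47.8443) → (20.7441,53.9992) (closed)

[2] `<polygon>` regular polygon, #ff0000→score S597 F1957: (46.2308,52.7739) → (94.8818,44.5501) → (63.4343,6.5291) → (46.2308,52.7739) (closed)

[3] `<polygon>` closed polygon, #0000ff→engrave S251 F4697: (123.7750,43.1102) → (165.4684,18.5214) → (91.8002,28.6725) → (129.9100,56.7283) → (177.3867,16.0227) → (147.7642,70.5543) → (123.7750,43.1102) (closed)

[4] `<circle>` circle, #0000ff→engrave S251 F4697: (89.9609,21.4231) → (87.8269,27.9910) → (82.2399,32.0502) → (75.3339,32.0502) → (69.7469,27.9910) → (67.6129,21.4231) → (69.7469,14.8552) → (75.3339,10.7960) → (82.2399,10.7960) → (87.8269,14.8552) → (89.9609,21.4231) (closed)

[5] `<path>` open polyline, #ff0000→score S597 F1957: (89.5185,64.0280) → (160.8453,29.5385) → (125.9554,67.7528) → (55.7483,15.0103)

[6] `<circle>` circle, #000000→cut S810 F835: (126.8846,46.7821) → (123.8156,56.2276) → (115.7807,62.0653) → (105.8491,62.0653) → (97.8142,56.2276) → (94.7452,46.7821) → (97.8142,37.3366) → (105.8491,31.4989) → (115.7807,31.4989) → (123.8156,37.3366) → (126.8846,46.7821) (closed)

G21
G90
G0 X20.7441 Y53.9992
M3 S597
G01 X62.7623 Y53.9992 F1957
G01 X62.7623 Y47.8443
G01 X20.7441 Y47.8443
G01 X20.7441 Y53.9992
M5
G0 X46.2308 Y52.7739
M3 S597
G01 X94.8818 Y44.5501 F1957
G01 X63.4343 Y6.5291
G01 X46.2308 Y52.7739
M5
G0 X123.7750 Y43.1102
M3 S251
G01 X165.4684 Y18.5214 F4697
G01 X91.8002 Y28.6725
G01 X129.9100 Y56.7283
G01 X177.3867 Y16.0227
G01 X147.7642 Y70.5543
G01 X123.7750 Y43.1102
M5
G0 X89.9609 Y21.4231
M3 S251
G01 X87.8269 Y27.9910 F4697
G01 X82.2399 Y32.0502
G01 X75.3339 Y32.0502
G01 X69.7469 Y27.9910
G01 X67.6129 Y21.4231
G01 X69.7469 Y14.8552
G01 X75.3339 Y10.7960
G01 X82.2399 Y10.7960
G01 X87.8269 Y14.8552
G01 X89.9609 Y21.4231
M5
G0 X89.5185 Y64.0280
M3 S597
G01 X160.8453 Y29.5385 F1957
G01 X125.9554 Y67.7528
G01 X55.7483 Y15.0103
M5
G0 X126.8846 Y46.7821
M3 S810
G01 X123.8156 Y56.2276 F835
G01 X115.7807 Y62.0653
G01 X105.8491 Y62.0653
G01 X97.8142 Y56.2276
G01 X94.7452 Y46.7821
G01 X97.8142 Y37.3366
G01 X105.8491 Y31.4989
G01 X115.7807 Y31.4989
G01 X123.8156 Y37.3366
G01 X126.8846 Y46.7821
M5
G0 X0.0000 Y0.0000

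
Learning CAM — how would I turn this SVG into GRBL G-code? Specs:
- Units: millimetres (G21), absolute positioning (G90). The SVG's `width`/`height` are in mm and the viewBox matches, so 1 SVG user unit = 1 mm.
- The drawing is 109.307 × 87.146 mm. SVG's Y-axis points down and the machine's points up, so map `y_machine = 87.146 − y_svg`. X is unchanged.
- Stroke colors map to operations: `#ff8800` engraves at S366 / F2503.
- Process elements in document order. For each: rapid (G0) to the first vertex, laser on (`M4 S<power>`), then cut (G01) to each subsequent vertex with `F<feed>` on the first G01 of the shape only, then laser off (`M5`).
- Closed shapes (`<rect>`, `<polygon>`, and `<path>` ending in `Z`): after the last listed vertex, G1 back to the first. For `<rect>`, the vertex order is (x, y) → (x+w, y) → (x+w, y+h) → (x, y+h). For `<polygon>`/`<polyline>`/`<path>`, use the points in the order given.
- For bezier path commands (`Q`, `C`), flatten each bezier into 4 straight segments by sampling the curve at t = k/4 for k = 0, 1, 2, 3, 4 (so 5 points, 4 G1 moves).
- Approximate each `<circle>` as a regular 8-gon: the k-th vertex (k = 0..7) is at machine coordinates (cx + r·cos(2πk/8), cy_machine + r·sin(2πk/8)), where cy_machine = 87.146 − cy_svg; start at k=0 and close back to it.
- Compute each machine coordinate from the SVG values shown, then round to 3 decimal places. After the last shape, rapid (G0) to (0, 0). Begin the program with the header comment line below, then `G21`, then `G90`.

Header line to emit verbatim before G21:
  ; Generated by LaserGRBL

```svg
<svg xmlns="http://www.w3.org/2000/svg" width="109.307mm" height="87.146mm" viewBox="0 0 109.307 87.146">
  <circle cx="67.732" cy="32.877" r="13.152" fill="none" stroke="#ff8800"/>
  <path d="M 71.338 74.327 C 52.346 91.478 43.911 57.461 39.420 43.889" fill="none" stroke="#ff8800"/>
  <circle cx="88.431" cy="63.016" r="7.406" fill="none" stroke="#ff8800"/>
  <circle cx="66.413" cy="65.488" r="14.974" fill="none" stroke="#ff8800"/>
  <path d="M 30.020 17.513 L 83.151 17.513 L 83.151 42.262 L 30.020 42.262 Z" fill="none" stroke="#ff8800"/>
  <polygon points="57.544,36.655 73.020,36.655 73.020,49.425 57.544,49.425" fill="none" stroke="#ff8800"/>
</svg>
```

; Generated by LaserGRBL
G21
G90
G0 X80.884 Y54.269
M4 S366
G01 X77.032 Y63.569 F2503
G01 X67.732 Y67.421
G01 X58.432 Y63.569
G01 X54.580 Y54.269
G01 X58.432 Y44.969
G01 X67.732 Y41.117
G01 X77.032 Y44.969
G01 X80.884 Y54.269
M5
G0 X71.338 Y12.819
M4 S366
G01 X58.970 Y8.431 F2503
G01 X49.941 Y16.517
G01 X43.631 Y30.364
G01 X39.420 Y43.257
M5
G0 X95.837 Y24.130
M4 S366
G01 X93.668 Y29.367 F2503
G01 X88.431 Y31.536
G01 X83.194 Y29.367
G01 X81.025 Y24.130
G01 X83.194 Y18.893
G01 X88.431 Y16.724
G01 X93.668 Y18.893
G01 X95.837 Y24.130
M5
G0 X81.387 Y21.658
M4 S366
G01 X77.001 Y32.246 F2503
G01 X66.413 Y36.632
G01 X55.825 Y32.246
G01 X51.439 Y21.658
G01 X55.825 Y11.070
G01 X66.413 Y6.684
G01 X77.001 Y11.070
G01 X81.387 Y21.658
M5
G0 X30.020 Y69.633
M4 S366
G01 X83.151 Y69.633 F2503
G01 X83.151 Y44.884
G01 X30.020 Y44.884
G01 X30.020 Y69.633
M5
G0 X57.544 Y50.491
M4 S366
G01 X73.020 Y50.491 F2503
G01 X73.020 Y37.721
G01 X57.544 Y37.721
G01 X57.544 Y50.491
M5
G0 X0.000 Y0.000

Since the viewBox matches the mm dimensions, user units are millimetres directly. The only transform is the Y-flip y_m = 87.146 − y_svg.

Shape 1 is a circle drawn with `<circle>`. Its stroke #ff8800 means engrave at S366, F2503. After flipping Y the toolpath is (80.884,54.269) → (77.032,63.569) → (67.732,67.421) → (58.432,63.569) → (54.580,54.269) → (58.432,44.969) → (67.732,41.117) → (77.032,44.969) → (80.884,54.269), returning to the start.

Shape 2 is a cubic bezier drawn with `<path>`. Its stroke #ff8800 means engrave at S366, F2503. After flipping Y the toolpath is (71.338,12.819) → (58.970,8.431) → (49.941,16.517) → (43.631,30.364) → (39.420,43.257).

Shape 3 is a circle drawn with `<circle>`. Its stroke #ff8800 means engrave at S366, F2503. After flipping Y the toolpath is (95.837,24.130) → (93.668,29.367) → (88.431,31.536) → (83.194,29.367) → (81.025,24.130) → (83.194,18.893) → (88.431,16.724) → (93.668,18.893) → (95.837,24.130), returning to the start.

Shape 4 is a circle drawn with `<circle>`. Its stroke #ff8800 means engrave at S366, F2503. After flipping Y the toolpath is (81.387,21.658) → (77.001,32.246) → (66.413,36.632) → (55.825,32.246) → (51.439,21.658) → (55.825,11.070) → (66.413,6.684) → (77.001,11.070) → (81.387,21.658), returning to the start.

Shape 5 is a rectangle drawn with `<path>`. Its stroke #ff8800 means engrave at S366, F2503. After flipping Y the toolpath is (30.020,69.633) → (83.151,69.633) → (83.151,44.884) → (30.020,44.884) → (30.020,69.633), returning to the start.

Shape 6 is a rectangle drawn with `<polygon>`. Its stroke #ff8800 means engrave at S366, F2503. After flipping Y the toolpath is (57.544,50.491) → (73.020,50.491) → (73.020,37.721) → (57.544,37.721) → (57.544,50.491), returning to the start.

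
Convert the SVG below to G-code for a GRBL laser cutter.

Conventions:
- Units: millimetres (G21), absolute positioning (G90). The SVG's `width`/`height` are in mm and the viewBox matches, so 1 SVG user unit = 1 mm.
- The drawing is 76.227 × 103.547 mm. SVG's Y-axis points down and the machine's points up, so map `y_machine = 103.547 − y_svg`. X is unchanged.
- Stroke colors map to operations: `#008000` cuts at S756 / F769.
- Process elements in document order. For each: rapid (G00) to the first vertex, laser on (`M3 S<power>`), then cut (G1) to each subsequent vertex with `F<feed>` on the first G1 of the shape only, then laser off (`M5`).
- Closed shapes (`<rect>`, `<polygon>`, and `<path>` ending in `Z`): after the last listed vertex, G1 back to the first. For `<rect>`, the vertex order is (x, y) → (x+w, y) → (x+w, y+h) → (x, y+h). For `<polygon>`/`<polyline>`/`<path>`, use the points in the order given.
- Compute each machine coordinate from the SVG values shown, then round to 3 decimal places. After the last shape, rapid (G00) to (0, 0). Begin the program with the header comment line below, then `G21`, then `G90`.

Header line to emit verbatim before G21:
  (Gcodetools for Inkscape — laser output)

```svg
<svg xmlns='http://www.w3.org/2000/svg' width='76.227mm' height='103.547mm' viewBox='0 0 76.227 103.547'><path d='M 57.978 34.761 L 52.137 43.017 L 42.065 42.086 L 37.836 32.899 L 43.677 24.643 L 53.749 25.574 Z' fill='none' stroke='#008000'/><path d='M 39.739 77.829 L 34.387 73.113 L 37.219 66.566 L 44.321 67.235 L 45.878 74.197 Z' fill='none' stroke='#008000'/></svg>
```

(Gcodetools for Inkscape — laser output)
G21
G90
G00 X57.978 Y68.786
M3 S756
G1 X52.137 Y60.530 F769
G1 X42.065 Y61.461
G1 X37.836 Y70.648
G1 X43.677 Y78.904
G1 X53.749 Y77.973
G1 X57.978 Y68.786
M5
G00 X39.739 Y25.718
M3 S756
G1 X34.387 Y30.434 F769
G1 X37.219 Y36.981
G1 X44.321 Y36.312
G1 X45.878 Y29.350
G1 X39.739 Y25.718
M5
G00 X0.000 Y0.000

viewBox `0 0 76.227 103.547` with mm width/height → 1 unit = 1 mm. Flip: y_m = 103.547 − y_svg.

**Shape 1** — `<path>` regular polygon, stroke `#008000` → cut (S756, F769). Machine vertices: (57.978,68.786) → (52.137,60.530) → (42.065,61.461) → (37.836,70.648) → (43.677,78.904) → (53.749,77.973) → (57.978,68.786). Closed: final G1 returns to the first vertex.

**Shape 2** — `<path>` regular polygon, stroke `#008000` → cut (S756, F769). Machine vertices: (39.739,25.718) → (34.387,30.434) → (37.219,36.981) → (44.321,36.312) → (45.878,29.350) → (39.739,25.718). Closed: final G1 returns to the first vertex.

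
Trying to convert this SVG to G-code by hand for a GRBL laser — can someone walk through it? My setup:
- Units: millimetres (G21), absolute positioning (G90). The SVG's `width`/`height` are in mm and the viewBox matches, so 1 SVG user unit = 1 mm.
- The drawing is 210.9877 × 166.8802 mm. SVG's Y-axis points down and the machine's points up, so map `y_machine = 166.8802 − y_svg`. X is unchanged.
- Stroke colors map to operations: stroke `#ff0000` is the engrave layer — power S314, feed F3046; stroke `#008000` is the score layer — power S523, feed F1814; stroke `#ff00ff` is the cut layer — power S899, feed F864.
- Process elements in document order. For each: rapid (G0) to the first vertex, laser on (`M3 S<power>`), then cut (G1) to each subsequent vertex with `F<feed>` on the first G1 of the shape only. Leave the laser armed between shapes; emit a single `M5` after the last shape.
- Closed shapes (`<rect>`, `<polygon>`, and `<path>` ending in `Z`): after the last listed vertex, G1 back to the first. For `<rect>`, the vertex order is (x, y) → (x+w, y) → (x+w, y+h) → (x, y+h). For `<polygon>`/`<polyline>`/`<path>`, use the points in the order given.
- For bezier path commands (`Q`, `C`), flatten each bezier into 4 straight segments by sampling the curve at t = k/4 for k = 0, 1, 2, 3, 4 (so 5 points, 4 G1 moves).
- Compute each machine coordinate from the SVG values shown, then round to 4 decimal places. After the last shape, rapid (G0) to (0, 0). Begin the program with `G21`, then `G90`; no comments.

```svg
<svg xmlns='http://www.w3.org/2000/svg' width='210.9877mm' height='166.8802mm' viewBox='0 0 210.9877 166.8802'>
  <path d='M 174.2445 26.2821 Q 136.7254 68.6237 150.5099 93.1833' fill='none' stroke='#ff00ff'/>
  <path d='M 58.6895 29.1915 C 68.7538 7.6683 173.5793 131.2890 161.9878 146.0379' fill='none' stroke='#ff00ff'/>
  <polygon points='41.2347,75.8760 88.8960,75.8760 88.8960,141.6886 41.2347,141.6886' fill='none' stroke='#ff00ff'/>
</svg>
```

Since the viewBox matches the mm dimensions, user units are millimetres directly. The only transform is the Y-flip y_m = 166.8802 − y_svg.

Shape 1 is a quadratic bezier drawn with `<path>`. Its stroke #ff00ff means cut at S899, F864. After flipping Y the toolpath is (174.2445,140.5981) → (158.6914,120.5387) → (149.5513,102.7020) → (146.8241,87.0881) → (150.5099,73.6969).

Shape 2 is a cubic bezier drawn with `<path>`. Its stroke #ff00ff means cut at S899, F864. After flipping Y the toolpath is (58.6895,137.6887) → (80.7058,130.5856) → (118.4596,92.8675) → (152.1529,48.3484) → (161.9878,20.8423).

Shape 3 is a rectangle drawn with `<polygon>`. Its stroke #ff00ff means cut at S899, F864. After flipping Y the toolpath is (41.2347,91.0042) → (88.8960,91.0042) → (88.8960,25.1916) → (41.2347,25.1916) → (41.2347,91.0042), returning to the start.

G21
G90
G0 X174.2445 Y140.5981
M3 S899
G1 X158.6914 Y120.5387 F864
G1 X149.5513 Y102.7020
G1 X146.8241 Y87.0881
G1 X150.5099 Y73.6969
G0 X58.6895 Y137.6887
M3 S899
G1 X80.7058 Y130.5856 F864
G1 X118.4596 Y92.8675
G1 X152.1529 Y48.3484
G1 X161.9878 Y20.8423
G0 X41.2347 Y91.0042
M3 S899
G1 X88.8960 Y91.0042 F864
G1 X88.8960 Y25.1916
G1 X41.2347 Y25.1916
G1 X41.2347 Y91.0042
M5
G0 X0.0000 Y0.0000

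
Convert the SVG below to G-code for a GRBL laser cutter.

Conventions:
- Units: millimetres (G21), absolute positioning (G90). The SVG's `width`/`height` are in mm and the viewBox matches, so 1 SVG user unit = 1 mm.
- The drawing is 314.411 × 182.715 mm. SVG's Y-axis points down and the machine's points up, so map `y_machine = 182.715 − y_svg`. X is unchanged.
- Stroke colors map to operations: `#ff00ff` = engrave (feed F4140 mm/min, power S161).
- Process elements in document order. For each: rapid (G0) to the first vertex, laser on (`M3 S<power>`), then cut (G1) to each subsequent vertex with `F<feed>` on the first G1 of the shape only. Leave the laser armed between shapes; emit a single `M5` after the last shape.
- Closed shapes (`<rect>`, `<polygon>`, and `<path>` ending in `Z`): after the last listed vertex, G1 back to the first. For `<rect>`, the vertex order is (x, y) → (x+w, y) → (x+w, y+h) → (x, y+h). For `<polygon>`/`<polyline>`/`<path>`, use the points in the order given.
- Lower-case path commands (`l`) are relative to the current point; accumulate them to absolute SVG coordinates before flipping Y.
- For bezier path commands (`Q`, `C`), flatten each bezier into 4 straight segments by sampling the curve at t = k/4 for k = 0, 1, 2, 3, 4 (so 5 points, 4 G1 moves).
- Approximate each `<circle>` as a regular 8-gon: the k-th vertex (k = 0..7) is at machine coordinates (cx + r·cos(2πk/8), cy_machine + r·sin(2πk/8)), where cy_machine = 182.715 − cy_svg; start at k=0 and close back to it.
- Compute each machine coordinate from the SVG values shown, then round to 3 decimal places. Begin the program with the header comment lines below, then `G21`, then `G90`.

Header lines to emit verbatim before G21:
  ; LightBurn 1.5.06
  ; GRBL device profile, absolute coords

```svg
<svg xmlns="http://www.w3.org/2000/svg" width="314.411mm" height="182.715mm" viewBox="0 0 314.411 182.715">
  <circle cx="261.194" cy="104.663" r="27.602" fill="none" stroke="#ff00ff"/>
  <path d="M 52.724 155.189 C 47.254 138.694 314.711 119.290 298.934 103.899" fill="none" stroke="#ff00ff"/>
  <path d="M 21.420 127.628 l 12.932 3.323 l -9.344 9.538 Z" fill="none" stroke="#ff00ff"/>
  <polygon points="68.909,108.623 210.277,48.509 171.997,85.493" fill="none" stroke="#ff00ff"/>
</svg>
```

viewBox `0 0 314.411 182.715` with mm width/height → 1 unit = 1 mm. Flip: y_m = 182.715 − y_svg.

**Shape 1** — `<circle>` circle, stroke `#ff00ff` → engrave (S161, F4140). Machine vertices: (288.796,78.052) → (280.712,97.570) → (261.194,105.654) → (241.676,97.570) → (233.592,78.052) → (241.676,58.534) → (261.194,50.450) → (280.712,58.534) → (288.796,78.052). Closed: final G1 returns to the first vertex.

**Shape 2** — `<path>` cubic bezier, stroke `#ff00ff` → engrave (S161, F4140). Control points (SVG): P0=(52.724,155.189), P1=(47.254,138.694), P2=(314.711,119.290), P3=(298.934,103.899); sampled at t=k/4. Machine vertices: (52.724,27.526) → (91.105,40.335) → (179.694,53.585) → (266.350,66.628) → (298.934,78.816). Open path.

**Shape 3** — `<path>` regular polygon, stroke `#ff00ff` → engrave (S161, F4140). Machine vertices: (21.420,55.087) → (34.352,51.764) → (25.008,42.226) → (21.420,55.087). Closed: final G1 returns to the first vertex.

**Shape 4** — `<polygon>` closed polygon, stroke `#ff00ff` → engrave (S161, F4140). Machine vertices: (68.909,74.092) → (210.277,134.206) → (171.997,97.222) → (68.909,74.092). Closed: final G1 returns to the first vertex.

; LightBurn 1.5.06
; GRBL device profile, absolute coords
G21
G90
G0 X288.796 Y78.052
M3 S161
G1 X280.712 Y97.570 F4140
G1 X261.194 Y105.654
G1 X241.676 Y97.570
G1 X233.592 Y78.052
G1 X241.676 Y58.534
G1 X261.194 Y50.450
G1 X280.712 Y58.534
G1 X288.796 Y78.052
G0 X52.724 Y27.526
M3 S161
G1 X91.105 Y40.335 F4140
G1 X179.694 Y53.585
G1 X266.350 Y66.628
G1 X298.934 Y78.816
G0 X21.420 Y55.087
M3 S161
G1 X34.352 Y51.764 F4140
G1 X25.008 Y42.226
G1 X21.420 Y55.087
G0 X68.909 Y74.092
M3 S161
G1 X210.277 Y134.206 F4140
G1 X171.997 Y97.222
G1 X68.909 Y74.092
M5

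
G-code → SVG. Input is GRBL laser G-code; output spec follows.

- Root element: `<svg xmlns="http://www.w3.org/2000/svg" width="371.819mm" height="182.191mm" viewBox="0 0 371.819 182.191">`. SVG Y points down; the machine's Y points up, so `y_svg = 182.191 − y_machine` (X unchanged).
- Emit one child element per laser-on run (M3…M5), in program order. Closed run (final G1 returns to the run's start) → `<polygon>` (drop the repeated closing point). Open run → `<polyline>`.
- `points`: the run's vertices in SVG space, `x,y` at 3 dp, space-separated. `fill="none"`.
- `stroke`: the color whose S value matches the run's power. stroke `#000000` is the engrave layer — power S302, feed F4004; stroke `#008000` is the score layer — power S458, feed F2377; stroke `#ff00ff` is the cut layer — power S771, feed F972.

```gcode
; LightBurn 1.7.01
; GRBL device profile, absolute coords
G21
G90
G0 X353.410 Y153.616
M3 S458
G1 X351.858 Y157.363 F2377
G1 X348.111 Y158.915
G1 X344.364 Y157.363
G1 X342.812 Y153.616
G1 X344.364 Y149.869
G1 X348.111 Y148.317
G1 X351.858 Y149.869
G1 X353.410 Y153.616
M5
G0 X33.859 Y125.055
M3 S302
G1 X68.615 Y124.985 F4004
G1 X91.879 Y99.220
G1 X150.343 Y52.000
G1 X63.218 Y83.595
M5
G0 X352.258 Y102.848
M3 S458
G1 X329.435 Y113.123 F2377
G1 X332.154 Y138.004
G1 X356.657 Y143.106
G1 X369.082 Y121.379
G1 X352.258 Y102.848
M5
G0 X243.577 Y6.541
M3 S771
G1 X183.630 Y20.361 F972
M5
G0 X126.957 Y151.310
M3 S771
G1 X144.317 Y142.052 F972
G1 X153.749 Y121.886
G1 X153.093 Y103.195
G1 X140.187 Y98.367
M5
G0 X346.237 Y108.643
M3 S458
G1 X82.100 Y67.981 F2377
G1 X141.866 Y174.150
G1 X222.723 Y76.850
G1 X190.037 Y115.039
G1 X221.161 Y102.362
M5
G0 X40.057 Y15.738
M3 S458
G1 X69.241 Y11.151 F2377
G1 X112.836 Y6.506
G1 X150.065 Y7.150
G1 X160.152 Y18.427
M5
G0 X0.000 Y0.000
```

<svg xmlns="http://www.w3.org/2000/svg" width="371.819mm" height="182.191mm" viewBox="0 0 371.819 182.191">
  <polygon points="353.410,28.575 351.858,24.828 348.111,23.276 344.364,24.828 342.812,28.575 344.364,32.322 348.111,33.874 351.858,32.322" fill="none" stroke="#008000"/>
  <polyline points="33.859,57.136 68.615,57.206 91.879,82.971 150.343,130.191 63.218,98.596" fill="none" stroke="#000000"/>
  <polygon points="352.258,79.343 329.435,69.068 332.154,44.187 356.657,39.085 369.082,60.812" fill="none" stroke="#008000"/>
  <polyline points="243.577,175.650 183.630,161.830" fill="none" stroke="#ff00ff"/>
  <polyline points="126.957,30.881 144.317,40.139 153.749,60.305 153.093,78.996 140.187,83.824" fill="none" stroke="#ff00ff"/>
  <polyline points="346.237,73.548 82.100,114.210 141.866,8.041 222.723,105.341 190.037,67.152 221.161,79.829" fill="none" stroke="#008000"/>
  <polyline points="40.057,166.453 69.241,171.040 112.836,175.685 150.065,175.041 160.152,163.764" fill="none" stroke="#008000"/>
</svg>

Each laser-on run becomes one SVG element. Flip Y back into SVG space with y_svg = 182.191 − y_machine.

Run 1: power S458 maps to stroke `#008000` (score). The run returns to its start, so emit a `<polygon>` with points (Y-flipped): 353.410,28.575 351.858,24.828 348.111,23.276 344.364,24.828 342.812,28.575 344.364,32.322 348.111,33.874 351.858,32.322.

Run 2: S302 ⇒ engrave layer `#000000`. The run is open, so emit a `<polyline>` with points (Y-flipped): 33.859,57.136 68.615,57.206 91.879,82.971 150.343,130.191 63.218,98.596.

Run 3: S458 ⇒ score layer `#008000`. The run returns to its start, so emit a `<polygon>` with points (Y-flipped): 352.258,79.343 329.435,69.068 332.154,44.187 356.657,39.085 369.082,60.812.

Run 4: power S771 maps to stroke `#ff00ff` (cut). The run is open, so emit a `<polyline>` with points (Y-flipped): 243.577,175.650 183.630,161.830.

Run 5: the run's S771 means `#ff00ff` (cut). The run is open, so emit a `<polyline>` with points (Y-flipped): 126.957,30.881 144.317,40.139 153.749,60.305 153.093,78.996 140.187,83.824.

Run 6: the run's S458 means `#008000` (score). The run is open, so emit a `<polyline>` with points (Y-flipped): 346.237,73.548 82.100,114.210 141.866,8.041 222.723,105.341 190.037,67.152 221.161,79.829.

Run 7: the run's S458 means `#008000` (score). The run is open, so emit a `<polyline>` with points (Y-flipped): 40.057,166.453 69.241,171.040 112.836,175.685 150.065,175.041 160.152,163.764.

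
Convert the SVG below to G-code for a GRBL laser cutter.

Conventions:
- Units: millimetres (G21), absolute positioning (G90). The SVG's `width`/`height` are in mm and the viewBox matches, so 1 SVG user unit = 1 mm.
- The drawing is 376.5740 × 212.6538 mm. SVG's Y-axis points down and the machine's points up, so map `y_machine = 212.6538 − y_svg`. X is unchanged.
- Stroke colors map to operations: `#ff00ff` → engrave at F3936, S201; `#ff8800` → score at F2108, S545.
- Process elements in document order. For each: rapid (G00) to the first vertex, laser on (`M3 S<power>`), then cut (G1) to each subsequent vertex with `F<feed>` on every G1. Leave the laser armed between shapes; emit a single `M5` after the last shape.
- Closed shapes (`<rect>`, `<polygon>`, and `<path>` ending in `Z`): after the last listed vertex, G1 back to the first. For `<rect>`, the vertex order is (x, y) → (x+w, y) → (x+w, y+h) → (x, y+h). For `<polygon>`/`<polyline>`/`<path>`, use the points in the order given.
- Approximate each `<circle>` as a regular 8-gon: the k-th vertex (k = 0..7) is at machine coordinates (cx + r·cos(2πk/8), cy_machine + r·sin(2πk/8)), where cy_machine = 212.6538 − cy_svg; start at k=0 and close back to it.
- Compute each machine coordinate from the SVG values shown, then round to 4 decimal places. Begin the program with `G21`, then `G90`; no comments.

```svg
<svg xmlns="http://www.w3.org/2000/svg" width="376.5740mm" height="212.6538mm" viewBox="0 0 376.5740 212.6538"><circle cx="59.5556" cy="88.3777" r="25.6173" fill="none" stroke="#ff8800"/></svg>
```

G21
G90
G00 X85.1729 Y124.2761
M3 S545
G1 X77.6698 Y142.3903 F2108
G1 X59.5556 Y149.8934 F2108
G1 X41.4414 Y142.3903 F2108
G1 X33.9383 Y124.2761 F2108
G1 X41.4414 Y106.1619 F2108
G1 X59.5556 Y98.6588 F2108
G1 X77.6698 Y106.1619 F2108
G1 X85.1729 Y124.2761 F2108
M5

viewBox `0 0 376.5740 212.6538` with mm width/height → 1 unit = 1 mm. Flip: y_m = 212.6538 − y_svg.

**Shape 1** — `<circle>` circle, stroke `#ff8800` → score (S545, F2108). Machine vertices: (85.1729,124.2761) → (77.6698,142.3903) → (59.5556,149.8934) → (41.4414,142.3903) → (33.9383,124.2761) → (41.4414,106.1619) → (59.5556,98.6588) → (77.6698,106.1619) → (85.1729,124.2761). Closed: final G1 returns to the first vertex.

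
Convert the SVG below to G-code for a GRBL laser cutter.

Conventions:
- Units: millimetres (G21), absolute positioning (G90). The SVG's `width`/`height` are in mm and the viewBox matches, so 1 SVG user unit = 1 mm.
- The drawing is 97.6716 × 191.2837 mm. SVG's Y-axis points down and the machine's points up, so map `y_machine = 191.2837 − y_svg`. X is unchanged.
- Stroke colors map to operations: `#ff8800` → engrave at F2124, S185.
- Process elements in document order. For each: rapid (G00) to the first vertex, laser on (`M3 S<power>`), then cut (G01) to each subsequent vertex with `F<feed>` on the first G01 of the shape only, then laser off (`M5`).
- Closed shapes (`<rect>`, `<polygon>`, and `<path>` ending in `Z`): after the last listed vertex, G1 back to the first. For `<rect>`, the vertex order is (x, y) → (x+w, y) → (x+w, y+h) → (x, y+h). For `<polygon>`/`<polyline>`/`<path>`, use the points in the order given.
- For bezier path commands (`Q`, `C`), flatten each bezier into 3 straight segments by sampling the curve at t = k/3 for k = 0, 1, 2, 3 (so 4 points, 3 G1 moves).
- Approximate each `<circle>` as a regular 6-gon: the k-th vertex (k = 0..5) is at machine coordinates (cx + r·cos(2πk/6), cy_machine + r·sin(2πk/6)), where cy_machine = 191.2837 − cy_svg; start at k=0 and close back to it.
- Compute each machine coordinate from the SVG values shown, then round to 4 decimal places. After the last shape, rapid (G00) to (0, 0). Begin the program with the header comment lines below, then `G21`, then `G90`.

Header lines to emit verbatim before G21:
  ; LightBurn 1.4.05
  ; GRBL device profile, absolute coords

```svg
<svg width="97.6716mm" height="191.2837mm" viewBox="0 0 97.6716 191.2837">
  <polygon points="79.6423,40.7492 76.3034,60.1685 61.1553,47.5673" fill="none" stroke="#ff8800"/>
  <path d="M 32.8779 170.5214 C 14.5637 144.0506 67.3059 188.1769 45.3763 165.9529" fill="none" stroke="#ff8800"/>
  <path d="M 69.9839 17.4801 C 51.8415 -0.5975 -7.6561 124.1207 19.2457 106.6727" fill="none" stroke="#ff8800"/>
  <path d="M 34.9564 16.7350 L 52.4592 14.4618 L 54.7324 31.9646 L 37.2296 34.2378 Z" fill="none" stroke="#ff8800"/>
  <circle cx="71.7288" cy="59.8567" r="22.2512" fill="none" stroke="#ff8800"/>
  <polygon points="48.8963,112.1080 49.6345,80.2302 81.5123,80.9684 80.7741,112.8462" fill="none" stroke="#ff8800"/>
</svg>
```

viewBox `0 0 97.6716 191.2837` with mm width/height → 1 unit = 1 mm. Flip: y_m = 191.2837 − y_svg.

**Shape 1** — `<polygon>` regular polygon, stroke `#ff8800` → engrave (S185, F2124). Machine vertices: (79.6423,150.5345) → (76.3034,131.1152) → (61.1553,143.7164) → (79.6423,150.5345). Closed: final G1 returns to the first vertex.

**Shape 2** — `<path>` cubic bezier, stroke `#ff8800` → engrave (S185, F2124). Control points (SVG): P0=(32.8779,170.5214), P1=(14.5637,144.0506), P2=(67.3059,188.1769), P3=(45.3763,165.9529); sampled at t=k/3. Machine vertices: (32.8779,20.7623) → (32.8518,28.7729) → (47.8126,20.1514) → (45.3763,25.3308). Open path.

**Shape 3** — `<path>` cubic bezier, stroke `#ff8800` → engrave (S185, F2124). Control points (SVG): P0=(69.9839,17.4801), P1=(51.8415,-0.5975), P2=(-7.6561,124.1207), P3=(19.2457,106.6727); sampled at t=k/3. Machine vertices: (69.9839,173.8036) → (42.7881,154.8367) → (16.4120,103.9976) → (19.2457,84.6110). Open path.

**Shape 4** — `<path>` regular polygon, stroke `#ff8800` → engrave (S185, F2124). Machine vertices: (34.9564,174.5487) → (52.4592,176.8219) → (54.7324,159.3191) → (37.2296,157.0459) → (34.9564,174.5487). Closed: final G1 returns to the first vertex.

**Shape 5** — `<circle>` circle, stroke `#ff8800` → engrave (S185, F2124). Machine vertices: (93.9800,131.4270) → (82.8544,150.6971) → (60.6032,150.6971) → (49.4776,131.4270) → (60.6032,112.1569) → (82.8544,112.1569) → (93.9800,131.4270). Closed: final G1 returns to the first vertex.

**Shape 6** — `<polygon>` regular polygon, stroke `#ff8800` → engrave (S185, F2124). Machine vertices: (48.8963,79.1757) → (49.6345,111.0535) → (81.5123,110.3153) → (80.7741,78.4375) → (48.8963,79.1757). Closed: final G1 returns to the first vertex.

; LightBurn 1.4.05
; GRBL device profile, absolute coords
G21
G90
G00 X79.6423 Y150.5345
M3 S185
G01 X76.3034 Y131.1152 F2124
G01 X61.1553 Y143.7164
G01 X79.6423 Y150.5345
M5
G00 X32.8779 Y20.7623
M3 S185
G01 X32.8518 Y28.7729 F2124
G01 X47.8126 Y20.1514
G01 X45.3763 Y25.3308
M5
G00 X69.9839 Y173.8036
M3 S185
G01 X42.7881 Y154.8367 F2124
G01 X16.4120 Y103.9976
G01 X19.2457 Y84.6110
M5
G00 X34.9564 Y174.5487
M3 S185
G01 X52.4592 Y176.8219 F2124
G01 X54.7324 Y159.3191
G01 X37.2296 Y157.0459
G01 X34.9564 Y174.5487
M5
G00 X93.9800 Y131.4270
M3 S185
G01 X82.8544 Y150.6971 F2124
G01 X60.6032 Y150.6971
G01 X49.4776 Y131.4270
G01 X60.6032 Y112.1569
G01 X82.8544 Y112.1569
G01 X93.9800 Y131.4270
M5
G00 X48.8963 Y79.1757
M3 S185
G01 X49.6345 Y111.0535 F2124
G01 X81.5123 Y110.3153
G01 X80.7741 Y78.4375
G01 X48.8963 Y79.1757
M5
G00 X0.0000 Y0.0000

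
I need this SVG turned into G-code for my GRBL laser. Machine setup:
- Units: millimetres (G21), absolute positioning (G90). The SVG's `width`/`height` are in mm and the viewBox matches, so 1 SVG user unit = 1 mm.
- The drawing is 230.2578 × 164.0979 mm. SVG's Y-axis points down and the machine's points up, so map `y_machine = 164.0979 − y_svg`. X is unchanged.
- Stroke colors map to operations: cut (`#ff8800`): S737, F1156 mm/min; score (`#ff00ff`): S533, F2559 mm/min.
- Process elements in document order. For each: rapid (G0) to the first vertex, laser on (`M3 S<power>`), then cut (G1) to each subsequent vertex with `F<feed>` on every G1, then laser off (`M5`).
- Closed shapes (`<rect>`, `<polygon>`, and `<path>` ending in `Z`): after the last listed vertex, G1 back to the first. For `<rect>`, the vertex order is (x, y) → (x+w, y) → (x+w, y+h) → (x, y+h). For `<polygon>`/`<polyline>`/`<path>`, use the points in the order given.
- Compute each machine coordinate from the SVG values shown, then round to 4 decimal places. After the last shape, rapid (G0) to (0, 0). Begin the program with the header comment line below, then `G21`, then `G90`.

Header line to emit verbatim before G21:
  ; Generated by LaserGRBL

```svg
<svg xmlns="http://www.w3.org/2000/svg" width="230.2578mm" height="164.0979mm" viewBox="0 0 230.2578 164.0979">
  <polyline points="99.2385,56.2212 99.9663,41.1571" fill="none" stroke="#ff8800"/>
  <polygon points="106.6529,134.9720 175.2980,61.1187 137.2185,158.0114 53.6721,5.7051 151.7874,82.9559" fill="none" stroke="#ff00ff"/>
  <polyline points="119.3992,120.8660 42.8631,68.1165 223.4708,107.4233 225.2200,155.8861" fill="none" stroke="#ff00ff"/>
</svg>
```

; Generated by LaserGRBL
G21
G90
G0 X99.2385 Y107.8767
M3 S737
G1 X99.9663 Y122.9408 F1156
M5
G0 X106.6529 Y29.1259
M3 S533
G1 X175.2980 Y102.9792 F2559
G1 X137.2185 Y6.0865 F2559
G1 X53.6721 Y158.3928 F2559
G1 X151.7874 Y81.1420 F2559
G1 X106.6529 Y29.1259 F2559
M5
G0 X119.3992 Y43.2319
M3 S533
G1 X42.8631 Y95.9814 F2559
G1 X223.4708 Y56.6746 F2559
G1 X225.2200 Y8.2118 F2559
M5
G0 X0.0000 Y0.0000

1 u = 1 mm; y_m = 164.0979 − y.

[1] `<polyline>` line segment, #ff8800→cut S737 F1156: (99.2385,107.8767) → (99.9663,122.9408)

[2] `<polygon>` closed polygon, #ff00ff→score S533 F2559: (106.6529,29.1259) → (175.2980,102.9792) → (137.2185,6.0865) → (53.6721,158.3928) → (151.7874,81.1420) → (106.6529,29.1259) (closed)

[3] `<polyline>` open polyline, #ff00ff→score S533 F2559: (119.3992,43.2319) → (42.8631,95.9814) → (223.4708,56.6746) → (225.2200,8.2118)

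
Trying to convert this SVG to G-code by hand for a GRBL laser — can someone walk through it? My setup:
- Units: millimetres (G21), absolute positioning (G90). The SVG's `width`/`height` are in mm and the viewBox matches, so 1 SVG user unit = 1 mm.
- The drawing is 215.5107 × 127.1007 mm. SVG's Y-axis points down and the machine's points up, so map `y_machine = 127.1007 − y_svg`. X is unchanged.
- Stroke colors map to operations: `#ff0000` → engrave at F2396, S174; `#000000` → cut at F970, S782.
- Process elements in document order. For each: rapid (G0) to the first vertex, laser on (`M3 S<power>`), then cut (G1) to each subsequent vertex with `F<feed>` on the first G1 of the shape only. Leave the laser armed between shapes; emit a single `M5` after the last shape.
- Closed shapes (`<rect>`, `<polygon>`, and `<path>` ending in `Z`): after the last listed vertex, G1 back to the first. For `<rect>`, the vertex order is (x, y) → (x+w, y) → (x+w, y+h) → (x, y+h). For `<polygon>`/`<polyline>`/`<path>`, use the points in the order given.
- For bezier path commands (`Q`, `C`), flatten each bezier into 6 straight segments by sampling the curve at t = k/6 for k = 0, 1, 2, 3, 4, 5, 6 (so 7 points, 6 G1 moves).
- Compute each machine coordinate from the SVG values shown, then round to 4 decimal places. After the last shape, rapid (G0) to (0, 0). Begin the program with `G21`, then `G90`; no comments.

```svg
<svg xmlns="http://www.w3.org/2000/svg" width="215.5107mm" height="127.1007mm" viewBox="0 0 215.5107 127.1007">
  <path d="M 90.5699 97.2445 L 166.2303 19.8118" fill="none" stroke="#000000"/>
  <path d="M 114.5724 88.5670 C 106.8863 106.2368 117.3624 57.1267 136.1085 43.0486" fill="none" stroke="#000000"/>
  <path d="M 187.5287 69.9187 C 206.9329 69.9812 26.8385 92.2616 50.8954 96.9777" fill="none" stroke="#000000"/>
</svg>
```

Since the viewBox matches the mm dimensions, user units are millimetres directly. The only transform is the Y-flip y_m = 127.1007 − y_svg.

Shape 1 is a line segment drawn with `<path>`. Its stroke #000000 means cut at S782, F970. After flipping Y the toolpath is (90.5699,29.8562) → (166.2303,107.2889).

Shape 2 is a cubic bezier drawn with `<path>`. Its stroke #000000 means cut at S782, F970. After flipping Y the toolpath is (114.5724,38.5337) → (112.1971,34.7924) → (112.5740,39.3531) → (115.4284,49.3874) → (120.4854,62.0675) → (127.4704,74.5651) → (136.1085,84.0521).

Shape 3 is a cubic bezier drawn with `<path>`. Its stroke #000000 means cut at S782, F970. After flipping Y the toolpath is (187.5287,57.1820) → (182.4747,55.4834) → (155.3834,51.1869) → (117.4673,45.3976) → (79.9389,39.2205) → (54.0108,33.7606) → (50.8954,30.1230).

G21
G90
G0 X90.5699 Y29.8562
M3 S782
G1 X166.2303 Y107.2889 F970
G0 X114.5724 Y38.5337
M3 S782
G1 X112.1971 Y34.7924 F970
G1 X112.5740 Y39.3531
G1 X115.4284 Y49.3874
G1 X120.4854 Y62.0675
G1 X127.4704 Y74.5651
G1 X136.1085 Y84.0521
G0 X187.5287 Y57.1820
M3 S782
G1 X182.4747 Y55.4834 F970
G1 X155.3834 Y51.1869
G1 X117.4673 Y45.3976
G1 X79.9389 Y39.2205
G1 X54.0108 Y33.7606
G1 X50.8954 Y30.1230
M5
G0 X0.0000 Y0.0000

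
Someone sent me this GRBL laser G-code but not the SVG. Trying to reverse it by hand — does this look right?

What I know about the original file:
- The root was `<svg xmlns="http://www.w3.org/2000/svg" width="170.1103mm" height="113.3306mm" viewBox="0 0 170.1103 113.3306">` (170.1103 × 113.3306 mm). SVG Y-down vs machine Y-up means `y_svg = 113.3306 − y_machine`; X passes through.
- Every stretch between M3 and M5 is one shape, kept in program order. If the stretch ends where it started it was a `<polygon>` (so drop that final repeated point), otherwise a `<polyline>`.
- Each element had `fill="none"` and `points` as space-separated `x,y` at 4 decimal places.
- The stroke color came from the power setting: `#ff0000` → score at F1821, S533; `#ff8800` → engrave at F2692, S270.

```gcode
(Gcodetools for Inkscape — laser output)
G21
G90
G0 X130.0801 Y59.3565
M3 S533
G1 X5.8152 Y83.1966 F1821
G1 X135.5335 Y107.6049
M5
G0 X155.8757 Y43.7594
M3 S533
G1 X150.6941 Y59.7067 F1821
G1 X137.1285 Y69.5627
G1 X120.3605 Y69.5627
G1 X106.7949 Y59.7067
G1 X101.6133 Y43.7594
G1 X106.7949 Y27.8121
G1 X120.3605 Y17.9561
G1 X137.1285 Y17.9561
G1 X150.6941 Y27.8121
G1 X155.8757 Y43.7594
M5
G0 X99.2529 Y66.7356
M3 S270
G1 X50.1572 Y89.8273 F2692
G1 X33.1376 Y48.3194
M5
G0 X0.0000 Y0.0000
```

Machine Y-up, SVG Y-down with viewBox height 113.3306, so y_svg = 113.3306 − y_machine; X carries over.

Run 1: the run's S533 means `#ff0000` (score). The run is open, so emit a `<polyline>` with points (Y-flipped): 130.0801,53.9741 5.8152,30.1340 135.5335,5.7257.

Run 2: power S533 maps to stroke `#ff0000` (score). The run returns to its start, so emit a `<polygon>` with points (Y-flipped): 155.8757,69.5712 150.6941,53.6239 137.1285,43.7679 120.3605,43.7679 106.7949,53.6239 101.6133,69.5712 106.7949,85.5185 120.3605,95.3745 137.1285,95.3745 150.6941,85.5185.

Run 3: power S270 maps to stroke `#ff8800` (engrave). The run is open, so emit a `<polyline>` with points (Y-flipped): 99.2529,46.5950 50.1572,23.5033 33.1376,65.0112.

<svg xmlns="http://www.w3.org/2000/svg" width="170.1103mm" height="113.3306mm" viewBox="0 0 170.1103 113.3306">
  <polyline points="130.0801,53.9741 5.8152,30.1340 135.5335,5.7257" fill="none" stroke="#ff0000"/>
  <polygon points="155.8757,69.5712 150.6941,53.6239 137.1285,43.7679 120.3605,43.7679 106.7949,53.6239 101.6133,69.5712 106.7949,85.5185 120.3605,95.3745 137.1285,95.3745 150.6941,85.5185" fill="none" stroke="#ff0000"/>
  <polyline points="99.2529,46.5950 50.1572,23.5033 33.1376,65.0112" fill="none" stroke="#ff8800"/>
</svg>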